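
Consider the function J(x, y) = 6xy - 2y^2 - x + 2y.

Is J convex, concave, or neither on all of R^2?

neither

J is quadratic, so its Hessian is the constant matrix H = [[0, 6], [6, -4]].
det(H) = -36, tr(H) = -4.
det(H) < 0, so H is indefinite: neither convex nor concave.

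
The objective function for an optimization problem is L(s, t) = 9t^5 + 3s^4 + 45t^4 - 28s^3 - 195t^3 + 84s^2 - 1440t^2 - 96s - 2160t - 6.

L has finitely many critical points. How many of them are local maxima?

2

L separates as a function of s plus a function of t, so ∇L=0 decouples.
∂L/∂s = 12(s - 4)(s - 2)(s - 1) = 0 at s ∈ {1, 2, 4}; ∂L/∂t = 45(t - 4)(t + 1)(t + 3)(t + 4) = 0 at t ∈ {-4, -3, -1, 4}.
The Hessian is diagonal: diag(L_ss, L_tt). Second derivatives: L_ss(1)=36, L_ss(2)=-24, L_ss(4)=72; L_tt(-4)=-1080, L_tt(-3)=630, L_tt(-1)=-1350, L_tt(4)=12600.
Local maxima occur where both diagonal entries negative: (2, -4), (2, -1). Count: 2.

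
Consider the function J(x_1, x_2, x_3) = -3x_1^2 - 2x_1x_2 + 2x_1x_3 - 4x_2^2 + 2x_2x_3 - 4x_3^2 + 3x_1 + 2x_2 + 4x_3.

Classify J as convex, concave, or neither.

J is quadratic, so its Hessian is the constant matrix H = [[-6, -2, 2], [-2, -8, 2], [2, 2, -8]].
Leading principal minors: -6, 44, -312.
Signs alternate −, +, − ⇒ H ≺ 0 ⇒ concave.

concave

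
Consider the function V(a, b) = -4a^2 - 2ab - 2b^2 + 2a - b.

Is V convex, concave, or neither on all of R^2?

concave

V is quadratic, so its Hessian is the constant matrix H = [[-8, -2], [-2, -4]].
det(H) = 28, tr(H) = -12.
det(H) > 0 and tr(H) < 0, so H is negative definite everywhere: concave.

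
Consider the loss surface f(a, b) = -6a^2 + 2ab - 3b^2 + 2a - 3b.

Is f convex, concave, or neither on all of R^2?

f is quadratic, so its Hessian is the constant matrix H = [[-12, 2], [2, -6]].
det(H) = 68, tr(H) = -18.
det(H) > 0 and tr(H) < 0, so H is negative definite everywhere: concave.

concave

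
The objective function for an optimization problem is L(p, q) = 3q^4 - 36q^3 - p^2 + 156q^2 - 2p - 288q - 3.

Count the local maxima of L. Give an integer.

1

L separates as a function of p plus a function of q, so ∇L=0 decouples.
∂L/∂p = -2(p + 1) = 0 at p ∈ {-1}; ∂L/∂q = 12(q - 4)(q - 3)(q - 2) = 0 at q ∈ {2, 3, 4}.
The Hessian is diagonal: diag(L_pp, L_qq). Second derivatives: L_pp(-1)=-2; L_qq(2)=24, L_qq(3)=-12, L_qq(4)=24.
Local maxima occur where both diagonal entries negative: (-1, 3). Count: 1.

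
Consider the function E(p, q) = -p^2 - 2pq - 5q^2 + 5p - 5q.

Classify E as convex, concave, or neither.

E is quadratic, so its Hessian is the constant matrix H = [[-2, -2], [-2, -10]].
det(H) = 16, tr(H) = -12.
det(H) > 0 and tr(H) < 0, so H is negative definite everywhere: concave.

concave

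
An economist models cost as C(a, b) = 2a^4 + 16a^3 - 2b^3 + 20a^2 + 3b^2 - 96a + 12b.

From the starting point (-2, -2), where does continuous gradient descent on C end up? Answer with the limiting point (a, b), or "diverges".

C is separable, so gradient descent decouples: a follows -∂C/∂a, b follows -∂C/∂b.
∂C/∂a = 8(a - 1)(a + 3)(a + 4); at a=-2 this is -48, so a increases.
∂C/∂b = -6(b - 2)(b + 1); at b=-2 this is -24, so b increases.
a converges to its nearest critical value 1 (a local min of the a-part); b converges to -1. The iterate converges to (1, -1).

(1, -1)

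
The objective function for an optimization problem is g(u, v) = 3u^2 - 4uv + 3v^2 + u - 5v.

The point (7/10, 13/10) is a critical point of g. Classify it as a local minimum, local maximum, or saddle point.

local minimum

The Hessian of g is constant: H = [[6, -4], [-4, 6]].
det(H) = 6·6 − (-4)² = 20.
det(H) > 0 and tr(H) = 12 > 0, so H is positive definite and the point is a local minimum.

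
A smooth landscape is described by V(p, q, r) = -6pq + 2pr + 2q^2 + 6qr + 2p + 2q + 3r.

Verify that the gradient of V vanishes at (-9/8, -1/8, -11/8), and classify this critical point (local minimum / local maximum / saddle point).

saddle point

∇V = (-6q + 2r + 2, -6p + 4q + 6r + 2, 2p + 6q + 3); substituting (-9/8, -1/8, -11/8) gives ∇V = (0, 0, 0), so (-9/8, -1/8, -11/8) is indeed a critical point.
The Hessian is constant: H = [[0, -6, 2], [-6, 4, 6], [2, 6, 0]].
Leading principal minors: Δ₁ = 0, Δ₂ = -36, Δ₃ = -160.
The minors fit neither the all-positive nor the alternating-sign pattern, so H is indefinite: a saddle point.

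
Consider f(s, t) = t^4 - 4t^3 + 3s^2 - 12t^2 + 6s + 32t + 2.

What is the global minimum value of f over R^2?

f(s,t) separates as P(s) + Q(t) + 2, so its minimum is min P + min Q + 2.
P'(s) = 6s + 6 vanishes at s ∈ {-1}; Q'(t) = 4(t - 4)(t - 1)(t + 2) vanishes at t ∈ {-2, 1, 4}.
Local minima of P (where P''>0): P(-1)=-3. Local minima of Q: Q(-2)=-64, Q(4)=-64.
So the global minimum of f is P(-1) + Q(-2) + 2 = -3 − 64 + 2 = -65, attained at (-1, -2).

-65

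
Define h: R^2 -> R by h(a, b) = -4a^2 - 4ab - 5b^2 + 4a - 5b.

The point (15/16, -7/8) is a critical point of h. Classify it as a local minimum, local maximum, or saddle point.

The Hessian of h is constant: H = [[-8, -4], [-4, -10]].
det(H) = (-8)·(-10) − (-4)² = 64.
det(H) > 0 and tr(H) = -18 < 0, so H is negative definite and the point is a local maximum.

local maximum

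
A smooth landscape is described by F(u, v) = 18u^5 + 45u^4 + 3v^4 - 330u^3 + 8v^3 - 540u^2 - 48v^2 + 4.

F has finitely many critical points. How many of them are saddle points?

F separates as a function of u plus a function of v, so ∇F=0 decouples.
∂F/∂u = 90u(u - 3)(u + 1)(u + 4) = 0 at u ∈ {-4, -1, 0, 3}; ∂F/∂v = 12v(v - 2)(v + 4) = 0 at v ∈ {-4, 0, 2}.
The Hessian is diagonal: diag(F_uu, F_vv). Second derivatives: F_uu(-4)=-7560, F_uu(-1)=1080, F_uu(0)=-1080, F_uu(3)=7560; F_vv(-4)=288, F_vv(0)=-96, F_vv(2)=144.
Saddle points occur where the two diagonal entries have opposite signs: (-4, -4), (-4, 2), (-1, 0), (0, -4), (0, 2), (3, 0). Count: 6.

6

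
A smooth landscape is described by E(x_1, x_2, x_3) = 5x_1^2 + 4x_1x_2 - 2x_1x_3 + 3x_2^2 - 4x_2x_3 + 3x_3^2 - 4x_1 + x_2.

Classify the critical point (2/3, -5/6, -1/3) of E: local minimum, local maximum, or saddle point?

The Hessian is constant: H = [[10, 4, -2], [4, 6, -4], [-2, -4, 6]].
Leading principal minors: Δ₁ = 10, Δ₂ = 44, Δ₃ = 144.
All leading minors are positive, so H is positive definite: a local minimum.

local minimum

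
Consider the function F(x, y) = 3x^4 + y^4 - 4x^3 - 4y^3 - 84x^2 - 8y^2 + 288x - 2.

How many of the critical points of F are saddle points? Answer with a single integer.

4

F separates as a function of x plus a function of y, so ∇F=0 decouples.
∂F/∂x = 12(x - 3)(x - 2)(x + 4) = 0 at x ∈ {-4, 2, 3}; ∂F/∂y = 4y(y - 4)(y + 1) = 0 at y ∈ {-1, 0, 4}.
The Hessian is diagonal: diag(F_xx, F_yy). Second derivatives: F_xx(-4)=504, F_xx(2)=-72, F_xx(3)=84; F_yy(-1)=20, F_yy(0)=-16, F_yy(4)=80.
Saddle points occur where the two diagonal entries have opposite signs: (-4, 0), (2, -1), (2, 4), (3, 0). Count: 4.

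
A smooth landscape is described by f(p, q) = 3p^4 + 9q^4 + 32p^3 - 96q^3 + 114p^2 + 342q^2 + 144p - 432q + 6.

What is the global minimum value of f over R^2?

-230

f(p,q) separates as A(p) + B(q) + 6, so its minimum is min A + min B + 6.
A'(p) = 12(p + 1)(p + 3)(p + 4) vanishes at p ∈ {-4, -3, -1}; B'(q) = 36(q - 4)(q - 3)(q - 1) vanishes at q ∈ {1, 3, 4}.
Local minima of A (where A''>0): A(-4)=-32, A(-1)=-59. Local minima of B: B(1)=-177, B(4)=-96.
So the global minimum of f is A(-1) + B(1) + 6 = -59 − 177 + 6 = -230, attained at (-1, 1).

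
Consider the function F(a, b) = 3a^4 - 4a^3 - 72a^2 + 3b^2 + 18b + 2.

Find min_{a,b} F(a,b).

F(a,b) separates as P(a) + Q(b) + 2, so its minimum is min P + min Q + 2.
P'(a) = 12a(a - 4)(a + 3) vanishes at a ∈ {-3, 0, 4}; Q'(b) = 6b + 18 vanishes at b ∈ {-3}.
Local minima of P (where P''>0): P(-3)=-297, P(4)=-640. Local minima of Q: Q(-3)=-27.
So the global minimum of F is P(4) + Q(-3) + 2 = -640 − 27 + 2 = -665, attained at (4, -3).

-665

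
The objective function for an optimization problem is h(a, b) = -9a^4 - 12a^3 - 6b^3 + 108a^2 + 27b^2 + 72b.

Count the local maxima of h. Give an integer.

2

h separates as a function of a plus a function of b, so ∇h=0 decouples.
∂h/∂a = -36a(a - 2)(a + 3) = 0 at a ∈ {-3, 0, 2}; ∂h/∂b = -18(b - 4)(b + 1) = 0 at b ∈ {-1, 4}.
The Hessian is diagonal: diag(h_aa, h_bb). Second derivatives: h_aa(-3)=-540, h_aa(0)=216, h_aa(2)=-360; h_bb(-1)=90, h_bb(4)=-90.
Local maxima occur where both diagonal entries negative: (-3, 4), (2, 4). Count: 2.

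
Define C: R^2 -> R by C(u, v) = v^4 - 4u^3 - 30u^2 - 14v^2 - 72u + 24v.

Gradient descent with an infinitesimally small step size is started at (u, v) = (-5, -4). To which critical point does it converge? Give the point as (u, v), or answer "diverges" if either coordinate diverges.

C is separable, so gradient descent decouples: u follows -∂C/∂u, v follows -∂C/∂v.
∂C/∂u = -12(u + 2)(u + 3); at u=-5 this is -72, so u increases.
∂C/∂v = 4(v - 2)(v - 1)(v + 3); at v=-4 this is -120, so v increases.
u converges to its nearest critical value -3 (a local min of the u-part); v converges to -3. The iterate converges to (-3, -3).

(-3, -3)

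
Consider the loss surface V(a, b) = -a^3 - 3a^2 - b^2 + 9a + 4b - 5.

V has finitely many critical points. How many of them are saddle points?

1

V separates as a function of a plus a function of b, so ∇V=0 decouples.
∂V/∂a = -3(a - 1)(a + 3) = 0 at a ∈ {-3, 1}; ∂V/∂b = -2(b - 2) = 0 at b ∈ {2}.
The Hessian is diagonal: diag(V_aa, V_bb). Second derivatives: V_aa(-3)=12, V_aa(1)=-12; V_bb(2)=-2.
Saddle points occur where the two diagonal entries have opposite signs: (-3, 2). Count: 1.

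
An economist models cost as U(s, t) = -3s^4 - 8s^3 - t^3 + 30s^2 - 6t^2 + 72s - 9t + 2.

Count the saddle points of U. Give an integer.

U separates as a function of s plus a function of t, so ∇U=0 decouples.
∂U/∂s = -12(s - 2)(s + 1)(s + 3) = 0 at s ∈ {-3, -1, 2}; ∂U/∂t = -3(t + 1)(t + 3) = 0 at t ∈ {-3, -1}.
The Hessian is diagonal: diag(U_ss, U_tt). Second derivatives: U_ss(-3)=-120, U_ss(-1)=72, U_ss(2)=-180; U_tt(-3)=6, U_tt(-1)=-6.
Saddle points occur where the two diagonal entries have opposite signs: (-3, -3), (-1, -1), (2, -3). Count: 3.

3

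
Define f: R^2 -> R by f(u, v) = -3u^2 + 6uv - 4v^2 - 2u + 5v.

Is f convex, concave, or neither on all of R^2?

concave

f is quadratic, so its Hessian is the constant matrix H = [[-6, 6], [6, -8]].
det(H) = 12, tr(H) = -14.
det(H) > 0 and tr(H) < 0, so H is negative definite everywhere: concave.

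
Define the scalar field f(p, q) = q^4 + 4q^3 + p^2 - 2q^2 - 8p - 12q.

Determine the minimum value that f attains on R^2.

f(p,q) separates as A(p) + B(q), so its minimum is min A + min B.
A'(p) = 2p - 8 vanishes at p ∈ {4}; B'(q) = 4(q - 1)(q + 1)(q + 3) vanishes at q ∈ {-3, -1, 1}.
Local minima of A (where A''>0): A(4)=-16. Local minima of B: B(-3)=-9, B(1)=-9.
So the global minimum of f is A(4) + B(-3) = -16 − 9 = -25, attained at (4, -3).

-25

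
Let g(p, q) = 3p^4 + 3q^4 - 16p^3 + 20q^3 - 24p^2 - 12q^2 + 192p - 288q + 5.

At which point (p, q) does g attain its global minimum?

g(p,q) separates as A(p) + B(q) + 5, so its minimum is min A + min B + 5.
A'(p) = 12(p - 4)(p - 2)(p + 2) vanishes at p ∈ {-2, 2, 4}; B'(q) = 12(q - 2)(q + 3)(q + 4) vanishes at q ∈ {-4, -3, 2}.
Local minima of A (where A''>0): A(-2)=-304, A(4)=128. Local minima of B: B(-4)=448, B(2)=-416.
So the global minimum of g is A(-2) + B(2) + 5 = -304 − 416 + 5 = -715, attained at (-2, 2).

(-2, 2)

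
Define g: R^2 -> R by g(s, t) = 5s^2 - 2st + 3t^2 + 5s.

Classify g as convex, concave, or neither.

g is quadratic, so its Hessian is the constant matrix H = [[10, -2], [-2, 6]].
det(H) = 56, tr(H) = 16.
det(H) > 0 and tr(H) > 0, so H is positive definite everywhere: convex.

convex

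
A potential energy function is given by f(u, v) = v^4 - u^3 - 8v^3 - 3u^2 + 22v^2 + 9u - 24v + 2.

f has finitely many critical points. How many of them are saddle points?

3

f separates as a function of u plus a function of v, so ∇f=0 decouples.
∂f/∂u = -3(u - 1)(u + 3) = 0 at u ∈ {-3, 1}; ∂f/∂v = 4(v - 3)(v - 2)(v - 1) = 0 at v ∈ {1, 2, 3}.
The Hessian is diagonal: diag(f_uu, f_vv). Second derivatives: f_uu(-3)=12, f_uu(1)=-12; f_vv(1)=8, f_vv(2)=-4, f_vv(3)=8.
Saddle points occur where the two diagonal entries have opposite signs: (-3, 2), (1, 1), (1, 3). Count: 3.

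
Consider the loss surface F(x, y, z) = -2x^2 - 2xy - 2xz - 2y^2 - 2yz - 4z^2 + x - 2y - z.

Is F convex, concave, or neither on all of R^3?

F is quadratic, so its Hessian is the constant matrix H = [[-4, -2, -2], [-2, -4, -2], [-2, -2, -8]].
Leading principal minors: -4, 12, -80.
Signs alternate −, +, − ⇒ H ≺ 0 ⇒ concave.

concave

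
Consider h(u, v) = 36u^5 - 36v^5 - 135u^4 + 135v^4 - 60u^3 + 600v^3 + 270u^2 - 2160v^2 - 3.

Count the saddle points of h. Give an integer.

h separates as a function of u plus a function of v, so ∇h=0 decouples.
∂h/∂u = 180u(u - 3)(u - 1)(u + 1) = 0 at u ∈ {-1, 0, 1, 3}; ∂h/∂v = -180v(v - 4)(v - 2)(v + 3) = 0 at v ∈ {-3, 0, 2, 4}.
The Hessian is diagonal: diag(h_uu, h_vv). Second derivatives: h_uu(-1)=-1440, h_uu(0)=540, h_uu(1)=-720, h_uu(3)=4320; h_vv(-3)=18900, h_vv(0)=-4320, h_vv(2)=3600, h_vv(4)=-10080.
Saddle points occur where the two diagonal entries have opposite signs: (-1, -3), (-1, 2), (0, 0), (0, 4), (1, -3), (1, 2), (3, 0), (3, 4). Count: 8.

8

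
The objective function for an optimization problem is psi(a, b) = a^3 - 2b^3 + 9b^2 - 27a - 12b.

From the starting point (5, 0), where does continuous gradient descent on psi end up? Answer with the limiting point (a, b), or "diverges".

(3, 1)

psi is separable, so gradient descent decouples: a follows -∂psi/∂a, b follows -∂psi/∂b.
∂psi/∂a = 3(a - 3)(a + 3); at a=5 this is 48, so a decreases.
∂psi/∂b = -6(b - 2)(b - 1); at b=0 this is -12, so b increases.
a converges to its nearest critical value 3 (a local min of the a-part); b converges to 1. The iterate converges to (3, 1).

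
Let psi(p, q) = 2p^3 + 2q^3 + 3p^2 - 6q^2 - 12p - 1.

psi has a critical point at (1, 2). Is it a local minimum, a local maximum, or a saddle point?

The mixed partial ∂²psi/∂p∂q is 0, so the Hessian at any point is diag(psi_pp, psi_qq) = diag(6(2p + 1), 12(q - 1)).
At (1, 2): H = diag(18, 12).
Both eigenvalues are positive, so H is positive definite: a local minimum.

local minimum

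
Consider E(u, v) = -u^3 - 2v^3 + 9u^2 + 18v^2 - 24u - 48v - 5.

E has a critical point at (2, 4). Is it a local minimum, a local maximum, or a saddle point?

The mixed partial ∂²E/∂u∂v is 0, so the Hessian at any point is diag(E_uu, E_vv) = diag(6(-u + 3), 12(-v + 3)).
At (2, 4): H = diag(6, -12).
The eigenvalues have opposite signs, so H is indefinite: a saddle point.

saddle point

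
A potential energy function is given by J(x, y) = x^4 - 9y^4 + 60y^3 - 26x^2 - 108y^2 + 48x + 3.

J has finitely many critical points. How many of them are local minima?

2

J separates as a function of x plus a function of y, so ∇J=0 decouples.
∂J/∂x = 4(x - 3)(x - 1)(x + 4) = 0 at x ∈ {-4, 1, 3}; ∂J/∂y = -36y(y - 3)(y - 2) = 0 at y ∈ {0, 2, 3}.
The Hessian is diagonal: diag(J_xx, J_yy). Second derivatives: J_xx(-4)=140, J_xx(1)=-40, J_xx(3)=56; J_yy(0)=-216, J_yy(2)=72, J_yy(3)=-108.
Local minima occur where both diagonal entries positive: (-4, 2), (3, 2). Count: 2.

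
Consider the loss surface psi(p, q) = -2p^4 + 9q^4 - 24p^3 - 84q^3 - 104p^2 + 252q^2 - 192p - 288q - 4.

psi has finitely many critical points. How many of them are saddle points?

5

psi separates as a function of p plus a function of q, so ∇psi=0 decouples.
∂psi/∂p = -8(p + 2)(p + 3)(p + 4) = 0 at p ∈ {-4, -3, -2}; ∂psi/∂q = 36(q - 4)(q - 2)(q - 1) = 0 at q ∈ {1, 2, 4}.
The Hessian is diagonal: diag(psi_pp, psi_qq). Second derivatives: psi_pp(-4)=-16, psi_pp(-3)=8, psi_pp(-2)=-16; psi_qq(1)=108, psi_qq(2)=-72, psi_qq(4)=216.
Saddle points occur where the two diagonal entries have opposite signs: (-4, 1), (-4, 4), (-3, 2), (-2, 1), (-2, 4). Count: 5.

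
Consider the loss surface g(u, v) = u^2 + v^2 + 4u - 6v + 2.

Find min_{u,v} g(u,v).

g(u,v) separates as P(u) + Q(v) + 2, so its minimum is min P + min Q + 2.
P'(u) = 2u + 4 vanishes at u ∈ {-2}; Q'(v) = 2v - 6 vanishes at v ∈ {3}.
Local minima of P (where P''>0): P(-2)=-4. Local minima of Q: Q(3)=-9.
So the global minimum of g is P(-2) + Q(3) + 2 = -4 − 9 + 2 = -11, attained at (-2, 3).

-11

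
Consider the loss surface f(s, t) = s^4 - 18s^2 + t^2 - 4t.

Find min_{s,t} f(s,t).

f(s,t) separates as P(s) + Q(t), so its minimum is min P + min Q.
P'(s) = 4s(s - 3)(s + 3) vanishes at s ∈ {-3, 0, 3}; Q'(t) = 2(t - 2) vanishes at t ∈ {2}.
Local minima of P (where P''>0): P(-3)=-81, P(3)=-81. Local minima of Q: Q(2)=-4.
So the global minimum of f is P(-3) + Q(2) = -81 − 4 = -85, attained at (-3, 2).

-85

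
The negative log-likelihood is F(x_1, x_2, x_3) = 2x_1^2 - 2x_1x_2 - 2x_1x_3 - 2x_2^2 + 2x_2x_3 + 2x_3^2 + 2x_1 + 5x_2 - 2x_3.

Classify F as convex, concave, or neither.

F is quadratic, so its Hessian is the constant matrix H = [[4, -2, -2], [-2, -4, 2], [-2, 2, 4]].
Leading principal minors: 4, -20, -64.
Neither pattern holds ⇒ H is indefinite ⇒ neither convex nor concave.

neither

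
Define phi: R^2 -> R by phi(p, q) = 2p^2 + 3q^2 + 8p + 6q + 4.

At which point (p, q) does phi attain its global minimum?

(-2, -1)

phi(p,q) separates as A(p) + B(q) + 4, so its minimum is min A + min B + 4.
A'(p) = 4p + 8 vanishes at p ∈ {-2}; B'(q) = 6q + 6 vanishes at q ∈ {-1}.
Local minima of A (where A''>0): A(-2)=-8. Local minima of B: B(-1)=-3.
So the global minimum of phi is A(-2) + B(-1) + 4 = -8 − 3 + 4 = -7, attained at (-2, -1).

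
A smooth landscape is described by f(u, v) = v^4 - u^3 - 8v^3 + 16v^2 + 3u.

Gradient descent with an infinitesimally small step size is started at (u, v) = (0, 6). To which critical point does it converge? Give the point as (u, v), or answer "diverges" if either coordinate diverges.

(-1, 4)

f is separable, so gradient descent decouples: u follows -∂f/∂u, v follows -∂f/∂v.
∂f/∂u = -3(u - 1)(u + 1); at u=0 this is 3, so u decreases.
∂f/∂v = 4v(v - 4)(v - 2); at v=6 this is 192, so v decreases.
u converges to its nearest critical value -1 (a local min of the u-part); v converges to 4. The iterate converges to (-1, 4).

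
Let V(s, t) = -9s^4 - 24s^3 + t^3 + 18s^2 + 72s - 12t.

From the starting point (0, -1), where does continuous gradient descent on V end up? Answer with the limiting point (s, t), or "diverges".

V is separable, so gradient descent decouples: s follows -∂V/∂s, t follows -∂V/∂t.
∂V/∂s = -36(s - 1)(s + 1)(s + 2); at s=0 this is 72, so s decreases.
∂V/∂t = 3(t - 2)(t + 2); at t=-1 this is -9, so t increases.
s converges to its nearest critical value -1 (a local min of the s-part); t converges to 2. The iterate converges to (-1, 2).

(-1, 2)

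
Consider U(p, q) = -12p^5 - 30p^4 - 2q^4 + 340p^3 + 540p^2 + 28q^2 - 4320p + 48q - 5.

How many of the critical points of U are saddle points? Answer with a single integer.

U separates as a function of p plus a function of q, so ∇U=0 decouples.
∂U/∂p = -60(p - 3)(p - 2)(p + 3)(p + 4) = 0 at p ∈ {-4, -3, 2, 3}; ∂U/∂q = -8(q - 3)(q + 1)(q + 2) = 0 at q ∈ {-2, -1, 3}.
The Hessian is diagonal: diag(U_pp, U_qq). Second derivatives: U_pp(-4)=2520, U_pp(-3)=-1800, U_pp(2)=1800, U_pp(3)=-2520; U_qq(-2)=-40, U_qq(-1)=32, U_qq(3)=-160.
Saddle points occur where the two diagonal entries have opposite signs: (-4, -2), (-4, 3), (-3, -1), (2, -2), (2, 3), (3, -1). Count: 6.

6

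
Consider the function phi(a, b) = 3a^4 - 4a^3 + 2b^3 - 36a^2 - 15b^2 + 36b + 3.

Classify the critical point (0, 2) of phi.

The mixed partial ∂²phi/∂a∂b is 0, so the Hessian at any point is diag(phi_aa, phi_bb) = diag(12(3a^2 - 2a - 6), 6(2b - 5)).
At (0, 2): H = diag(-72, -6).
Both eigenvalues are negative, so H is negative definite: a local maximum.

local maximum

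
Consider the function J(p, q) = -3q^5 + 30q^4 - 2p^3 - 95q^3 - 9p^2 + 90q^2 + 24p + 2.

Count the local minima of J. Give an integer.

2

J separates as a function of p plus a function of q, so ∇J=0 decouples.
∂J/∂p = -6(p - 1)(p + 4) = 0 at p ∈ {-4, 1}; ∂J/∂q = -15q(q - 4)(q - 3)(q - 1) = 0 at q ∈ {0, 1, 3, 4}.
The Hessian is diagonal: diag(J_pp, J_qq). Second derivatives: J_pp(-4)=30, J_pp(1)=-30; J_qq(0)=180, J_qq(1)=-90, J_qq(3)=90, J_qq(4)=-180.
Local minima occur where both diagonal entries positive: (-4, 0), (-4, 3). Count: 2.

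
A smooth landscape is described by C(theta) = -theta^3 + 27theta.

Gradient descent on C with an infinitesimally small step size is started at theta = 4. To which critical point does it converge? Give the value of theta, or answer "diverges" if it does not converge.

C'(theta) = -3(theta - 3)(theta + 3), so C'(4) = -21.
Gradient descent moves in the -C' direction, i.e. theta is increasing.
There is no critical point above theta=4, and C' keeps the same sign, so the iterate runs off to +∞.

diverges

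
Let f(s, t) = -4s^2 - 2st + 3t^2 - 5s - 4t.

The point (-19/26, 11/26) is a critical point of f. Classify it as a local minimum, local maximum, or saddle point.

saddle point

The Hessian of f is constant: H = [[-8, -2], [-2, 6]].
det(H) = (-8)·6 − (-2)² = -52.
Since det(H) < 0, H is indefinite and the critical point is a saddle point.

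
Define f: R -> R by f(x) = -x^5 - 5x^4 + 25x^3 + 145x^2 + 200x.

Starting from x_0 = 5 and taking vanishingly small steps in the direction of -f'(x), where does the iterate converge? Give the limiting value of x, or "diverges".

f'(x) = -5(x - 4)(x + 1)(x + 2)(x + 5), so f'(5) = -2100.
Gradient descent moves in the -f' direction, i.e. x is increasing.
There is no critical point above x=5, and f' keeps the same sign, so the iterate runs off to +∞.

diverges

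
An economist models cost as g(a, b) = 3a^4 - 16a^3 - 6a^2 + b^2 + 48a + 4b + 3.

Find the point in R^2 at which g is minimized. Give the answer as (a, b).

g(a,b) separates as P(a) + Q(b) + 3, so its minimum is min P + min Q + 3.
P'(a) = 12(a - 4)(a - 1)(a + 1) vanishes at a ∈ {-1, 1, 4}; Q'(b) = 2b + 4 vanishes at b ∈ {-2}.
Local minima of P (where P''>0): P(-1)=-35, P(4)=-160. Local minima of Q: Q(-2)=-4.
So the global minimum of g is P(4) + Q(-2) + 3 = -160 − 4 + 3 = -161, attained at (4, -2).

(4, -2)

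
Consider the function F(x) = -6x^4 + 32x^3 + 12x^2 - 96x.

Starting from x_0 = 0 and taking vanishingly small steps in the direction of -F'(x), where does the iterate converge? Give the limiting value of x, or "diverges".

1

F'(x) = -24(x - 4)(x - 1)(x + 1), so F'(0) = -96.
Gradient descent moves in the -F' direction, i.e. x is increasing.
The nearest critical point in that direction is x = 1, where F'' = 144 > 0 (a local minimum). The iterate converges there.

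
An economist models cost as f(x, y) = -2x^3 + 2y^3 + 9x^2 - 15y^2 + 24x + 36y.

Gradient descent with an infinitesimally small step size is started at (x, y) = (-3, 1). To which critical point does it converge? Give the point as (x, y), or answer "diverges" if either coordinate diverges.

f is separable, so gradient descent decouples: x follows -∂f/∂x, y follows -∂f/∂y.
∂f/∂x = -6(x - 4)(x + 1); at x=-3 this is -84, so x increases.
∂f/∂y = 6(y - 3)(y - 2); at y=1 this is 12, so y decreases.
The y-coordinate has no critical point in that direction and runs off to infinity.

diverges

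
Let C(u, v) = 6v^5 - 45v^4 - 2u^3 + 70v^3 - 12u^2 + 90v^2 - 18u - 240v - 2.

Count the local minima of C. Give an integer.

2

C separates as a function of u plus a function of v, so ∇C=0 decouples.
∂C/∂u = -6(u + 1)(u + 3) = 0 at u ∈ {-3, -1}; ∂C/∂v = 30(v - 4)(v - 2)(v - 1)(v + 1) = 0 at v ∈ {-1, 1, 2, 4}.
The Hessian is diagonal: diag(C_uu, C_vv). Second derivatives: C_uu(-3)=12, C_uu(-1)=-12; C_vv(-1)=-900, C_vv(1)=180, C_vv(2)=-180, C_vv(4)=900.
Local minima occur where both diagonal entries positive: (-3, 1), (-3, 4). Count: 2.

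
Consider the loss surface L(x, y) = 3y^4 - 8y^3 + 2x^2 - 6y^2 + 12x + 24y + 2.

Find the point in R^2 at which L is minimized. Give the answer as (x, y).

(-3, -1)

L(x,y) separates as P(x) + Q(y) + 2, so its minimum is min P + min Q + 2.
P'(x) = 4x + 12 vanishes at x ∈ {-3}; Q'(y) = 12(y - 2)(y - 1)(y + 1) vanishes at y ∈ {-1, 1, 2}.
Local minima of P (where P''>0): P(-3)=-18. Local minima of Q: Q(-1)=-19, Q(2)=8.
So the global minimum of L is P(-3) + Q(-1) + 2 = -18 − 19 + 2 = -35, attained at (-3, -1).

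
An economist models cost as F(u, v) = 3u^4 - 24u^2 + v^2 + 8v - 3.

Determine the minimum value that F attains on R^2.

F(u,v) separates as P(u) + Q(v) − 3, so its minimum is min P + min Q − 3.
P'(u) = 12u(u - 2)(u + 2) vanishes at u ∈ {-2, 0, 2}; Q'(v) = 2v + 8 vanishes at v ∈ {-4}.
Local minima of P (where P''>0): P(-2)=-48, P(2)=-48. Local minima of Q: Q(-4)=-16.
So the global minimum of F is P(-2) + Q(-4) − 3 = -48 − 16 − 3 = -67, attained at (-2, -4).

-67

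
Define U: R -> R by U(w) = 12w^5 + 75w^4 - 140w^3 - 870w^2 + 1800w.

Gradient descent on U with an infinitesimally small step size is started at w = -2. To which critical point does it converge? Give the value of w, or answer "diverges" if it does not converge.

U'(w) = 60(w - 2)(w - 1)(w + 3)(w + 5), so U'(-2) = 2160.
Gradient descent moves in the -U' direction, i.e. w is decreasing.
The nearest critical point in that direction is w = -3, where U'' = 2400 > 0 (a local minimum). The iterate converges there.

-3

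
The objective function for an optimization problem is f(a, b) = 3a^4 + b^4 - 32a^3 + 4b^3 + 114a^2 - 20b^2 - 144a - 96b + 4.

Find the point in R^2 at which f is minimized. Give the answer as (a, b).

f(a,b) separates as P(a) + Q(b) + 4, so its minimum is min P + min Q + 4.
P'(a) = 12(a - 4)(a - 3)(a - 1) vanishes at a ∈ {1, 3, 4}; Q'(b) = 4(b - 3)(b + 2)(b + 4) vanishes at b ∈ {-4, -2, 3}.
Local minima of P (where P''>0): P(1)=-59, P(4)=-32. Local minima of Q: Q(-4)=64, Q(3)=-279.
So the global minimum of f is P(1) + Q(3) + 4 = -59 − 279 + 4 = -334, attained at (1, 3).

(1, 3)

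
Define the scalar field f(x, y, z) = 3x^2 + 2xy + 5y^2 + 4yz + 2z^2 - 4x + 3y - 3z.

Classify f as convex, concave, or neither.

f is quadratic, so its Hessian is the constant matrix H = [[6, 2, 0], [2, 10, 4], [0, 4, 4]].
Leading principal minors: 6, 56, 128.
All positive ⇒ H ≻ 0 ⇒ convex.

convex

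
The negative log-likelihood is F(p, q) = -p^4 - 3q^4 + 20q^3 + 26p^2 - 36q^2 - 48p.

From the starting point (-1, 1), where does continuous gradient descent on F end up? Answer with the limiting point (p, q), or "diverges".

F is separable, so gradient descent decouples: p follows -∂F/∂p, q follows -∂F/∂q.
∂F/∂p = -4(p - 3)(p - 1)(p + 4); at p=-1 this is -96, so p increases.
∂F/∂q = -12q(q - 3)(q - 2); at q=1 this is -24, so q increases.
p converges to its nearest critical value 1 (a local min of the p-part); q converges to 2. The iterate converges to (1, 2).

(1, 2)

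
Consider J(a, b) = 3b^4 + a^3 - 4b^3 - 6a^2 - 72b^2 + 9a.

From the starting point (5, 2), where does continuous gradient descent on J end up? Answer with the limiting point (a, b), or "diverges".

(3, 4)

J is separable, so gradient descent decouples: a follows -∂J/∂a, b follows -∂J/∂b.
∂J/∂a = 3(a - 3)(a - 1); at a=5 this is 24, so a decreases.
∂J/∂b = 12b(b - 4)(b + 3); at b=2 this is -240, so b increases.
a converges to its nearest critical value 3 (a local min of the a-part); b converges to 4. The iterate converges to (3, 4).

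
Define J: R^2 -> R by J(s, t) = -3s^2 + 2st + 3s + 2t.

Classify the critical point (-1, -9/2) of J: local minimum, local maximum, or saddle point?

The Hessian of J is constant: H = [[-6, 2], [2, 0]].
det(H) = (-6)·0 − 2² = -4.
Since det(H) < 0, H is indefinite and the critical point is a saddle point.

saddle point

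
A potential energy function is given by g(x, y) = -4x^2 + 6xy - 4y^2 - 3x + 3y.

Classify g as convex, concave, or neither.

concave

g is quadratic, so its Hessian is the constant matrix H = [[-8, 6], [6, -8]].
det(H) = 28, tr(H) = -16.
det(H) > 0 and tr(H) < 0, so H is negative definite everywhere: concave.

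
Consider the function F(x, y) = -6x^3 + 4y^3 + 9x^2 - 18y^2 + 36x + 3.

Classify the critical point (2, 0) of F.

local maximum

The mixed partial ∂²F/∂x∂y is 0, so the Hessian at any point is diag(F_xx, F_yy) = diag(18(-2x + 1), 12(2y - 3)).
At (2, 0): H = diag(-54, -36).
Both eigenvalues are negative, so H is negative definite: a local maximum.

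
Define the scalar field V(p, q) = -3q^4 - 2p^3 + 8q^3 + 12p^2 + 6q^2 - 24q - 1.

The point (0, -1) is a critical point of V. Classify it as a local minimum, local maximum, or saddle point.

saddle point

The mixed partial ∂²V/∂p∂q is 0, so the Hessian at any point is diag(V_pp, V_qq) = diag(12(-p + 2), 12(-3q^2 + 4q + 1)).
At (0, -1): H = diag(24, -72).
The eigenvalues have opposite signs, so H is indefinite: a saddle point.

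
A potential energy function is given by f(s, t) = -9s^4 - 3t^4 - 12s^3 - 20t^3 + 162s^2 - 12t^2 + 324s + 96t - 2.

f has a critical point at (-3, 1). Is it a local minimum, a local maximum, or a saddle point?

local maximum

The mixed partial ∂²f/∂s∂t is 0, so the Hessian at any point is diag(f_ss, f_tt) = diag(36(-3s^2 - 2s + 9), -12(3t^2 + 10t + 2)).
At (-3, 1): H = diag(-432, -180).
Both eigenvalues are negative, so H is negative definite: a local maximum.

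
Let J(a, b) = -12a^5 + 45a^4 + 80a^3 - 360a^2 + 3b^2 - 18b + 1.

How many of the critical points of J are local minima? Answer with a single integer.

2

J separates as a function of a plus a function of b, so ∇J=0 decouples.
∂J/∂a = -60a(a - 3)(a - 2)(a + 2) = 0 at a ∈ {-2, 0, 2, 3}; ∂J/∂b = 6(b - 3) = 0 at b ∈ {3}.
The Hessian is diagonal: diag(J_aa, J_bb). Second derivatives: J_aa(-2)=2400, J_aa(0)=-720, J_aa(2)=480, J_aa(3)=-900; J_bb(3)=6.
Local minima occur where both diagonal entries positive: (-2, 3), (2, 3). Count: 2.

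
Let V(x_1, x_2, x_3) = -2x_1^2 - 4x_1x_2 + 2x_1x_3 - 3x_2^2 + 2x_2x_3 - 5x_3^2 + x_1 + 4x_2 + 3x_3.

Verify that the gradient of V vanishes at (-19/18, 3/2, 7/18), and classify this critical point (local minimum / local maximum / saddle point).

∇V = (-4x_1 - 4x_2 + 2x_3 + 1, -4x_1 - 6x_2 + 2x_3 + 4, 2x_1 + 2x_2 - 10x_3 + 3); substituting (-19/18, 3/2, 7/18) gives ∇V = (0, 0, 0), so (-19/18, 3/2, 7/18) is indeed a critical point.
The Hessian is constant: H = [[-4, -4, 2], [-4, -6, 2], [2, 2, -10]].
Leading principal minors: Δ₁ = -4, Δ₂ = 8, Δ₃ = -72.
The minors alternate sign starting negative (−, +, −), so H is negative definite: a local maximum.

local maximum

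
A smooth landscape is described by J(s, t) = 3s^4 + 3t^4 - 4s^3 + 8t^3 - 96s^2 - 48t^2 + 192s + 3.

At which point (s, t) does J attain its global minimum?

J(s,t) separates as P(s) + Q(t) + 3, so its minimum is min P + min Q + 3.
P'(s) = 12(s - 4)(s - 1)(s + 4) vanishes at s ∈ {-4, 1, 4}; Q'(t) = 12t(t - 2)(t + 4) vanishes at t ∈ {-4, 0, 2}.
Local minima of P (where P''>0): P(-4)=-1280, P(4)=-256. Local minima of Q: Q(-4)=-512, Q(2)=-80.
So the global minimum of J is P(-4) + Q(-4) + 3 = -1280 − 512 + 3 = -1789, attained at (-4, -4).

(-4, -4)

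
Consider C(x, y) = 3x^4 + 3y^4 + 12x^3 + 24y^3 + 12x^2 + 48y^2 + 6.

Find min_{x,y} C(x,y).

6

C(x,y) separates as P(x) + Q(y) + 6, so its minimum is min P + min Q + 6.
P'(x) = 12x(x + 1)(x + 2) vanishes at x ∈ {-2, -1, 0}; Q'(y) = 12y(y + 2)(y + 4) vanishes at y ∈ {-4, -2, 0}.
Local minima of P (where P''>0): P(-2)=0, P(0)=0. Local minima of Q: Q(-4)=0, Q(0)=0.
So the global minimum of C is P(-2) + Q(-4) + 6 = 0 + 0 + 6 = 6, attained at (-2, -4).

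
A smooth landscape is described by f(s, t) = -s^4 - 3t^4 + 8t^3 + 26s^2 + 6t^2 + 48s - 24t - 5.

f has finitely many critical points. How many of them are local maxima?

f separates as a function of s plus a function of t, so ∇f=0 decouples.
∂f/∂s = -4(s - 4)(s + 1)(s + 3) = 0 at s ∈ {-3, -1, 4}; ∂f/∂t = -12(t - 2)(t - 1)(t + 1) = 0 at t ∈ {-1, 1, 2}.
The Hessian is diagonal: diag(f_ss, f_tt). Second derivatives: f_ss(-3)=-56, f_ss(-1)=40, f_ss(4)=-140; f_tt(-1)=-72, f_tt(1)=24, f_tt(2)=-36.
Local maxima occur where both diagonal entries negative: (-3, -1), (-3, 2), (4, -1), (4, 2). Count: 4.

4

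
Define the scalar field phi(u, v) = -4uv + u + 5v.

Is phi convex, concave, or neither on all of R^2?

phi is quadratic, so its Hessian is the constant matrix H = [[0, -4], [-4, 0]].
det(H) = -16, tr(H) = 0.
det(H) < 0, so H is indefinite: neither convex nor concave.

neither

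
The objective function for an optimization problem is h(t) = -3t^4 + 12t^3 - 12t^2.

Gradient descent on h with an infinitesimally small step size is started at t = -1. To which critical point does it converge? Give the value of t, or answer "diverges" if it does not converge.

h'(t) = -12t(t - 2)(t - 1), so h'(-1) = 72.
Gradient descent moves in the -h' direction, i.e. t is decreasing.
There is no critical point below t=-1, and h' keeps the same sign, so the iterate runs off to −∞.

diverges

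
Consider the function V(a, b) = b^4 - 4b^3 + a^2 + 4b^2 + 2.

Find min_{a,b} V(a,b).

2

V(a,b) separates as P(a) + Q(b) + 2, so its minimum is min P + min Q + 2.
P'(a) = 2a vanishes at a ∈ {0}; Q'(b) = 4b(b - 2)(b - 1) vanishes at b ∈ {0, 1, 2}.
Local minima of P (where P''>0): P(0)=0. Local minima of Q: Q(0)=0, Q(2)=0.
So the global minimum of V is P(0) + Q(0) + 2 = 0 + 0 + 2 = 2, attained at (0, 0).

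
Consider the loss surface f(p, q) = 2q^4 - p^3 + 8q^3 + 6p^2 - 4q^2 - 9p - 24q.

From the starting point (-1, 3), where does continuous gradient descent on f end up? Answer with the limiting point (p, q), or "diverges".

(1, 1)

f is separable, so gradient descent decouples: p follows -∂f/∂p, q follows -∂f/∂q.
∂f/∂p = -3(p - 3)(p - 1); at p=-1 this is -24, so p increases.
∂f/∂q = 8(q - 1)(q + 1)(q + 3); at q=3 this is 384, so q decreases.
p converges to its nearest critical value 1 (a local min of the p-part); q converges to 1. The iterate converges to (1, 1).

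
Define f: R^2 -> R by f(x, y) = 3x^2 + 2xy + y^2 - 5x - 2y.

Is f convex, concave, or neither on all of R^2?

f is quadratic, so its Hessian is the constant matrix H = [[6, 2], [2, 2]].
det(H) = 8, tr(H) = 8.
det(H) > 0 and tr(H) > 0, so H is positive definite everywhere: convex.

convex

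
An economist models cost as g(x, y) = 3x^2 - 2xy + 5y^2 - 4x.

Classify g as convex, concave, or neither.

g is quadratic, so its Hessian is the constant matrix H = [[6, -2], [-2, 10]].
det(H) = 56, tr(H) = 16.
det(H) > 0 and tr(H) > 0, so H is positive definite everywhere: convex.

convex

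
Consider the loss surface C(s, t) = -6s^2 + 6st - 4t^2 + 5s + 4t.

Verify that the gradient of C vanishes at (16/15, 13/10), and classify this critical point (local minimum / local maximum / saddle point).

local maximum

∇C = (-12s + 6t + 5, 6s - 8t + 4); substituting (16/15, 13/10) gives ∇C = (0, 0), so (16/15, 13/10) is indeed a critical point.
The Hessian of C is constant: H = [[-12, 6], [6, -8]].
det(H) = (-12)·(-8) − 6² = 60.
det(H) > 0 and tr(H) = -20 < 0, so H is negative definite and the point is a local maximum.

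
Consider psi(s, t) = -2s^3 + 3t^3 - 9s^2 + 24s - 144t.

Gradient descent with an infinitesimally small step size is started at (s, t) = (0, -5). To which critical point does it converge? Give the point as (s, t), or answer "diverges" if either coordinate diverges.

diverges

psi is separable, so gradient descent decouples: s follows -∂psi/∂s, t follows -∂psi/∂t.
∂psi/∂s = -6(s - 1)(s + 4); at s=0 this is 24, so s decreases.
∂psi/∂t = 9(t - 4)(t + 4); at t=-5 this is 81, so t decreases.
The t-coordinate has no critical point in that direction and runs off to infinity.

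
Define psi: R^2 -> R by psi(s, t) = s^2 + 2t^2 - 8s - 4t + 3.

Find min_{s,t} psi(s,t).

-15

psi(s,t) separates as P(s) + Q(t) + 3, so its minimum is min P + min Q + 3.
P'(s) = 2s - 8 vanishes at s ∈ {4}; Q'(t) = 4(t - 1) vanishes at t ∈ {1}.
Local minima of P (where P''>0): P(4)=-16. Local minima of Q: Q(1)=-2.
So the global minimum of psi is P(4) + Q(1) + 3 = -16 − 2 + 3 = -15, attained at (4, 1).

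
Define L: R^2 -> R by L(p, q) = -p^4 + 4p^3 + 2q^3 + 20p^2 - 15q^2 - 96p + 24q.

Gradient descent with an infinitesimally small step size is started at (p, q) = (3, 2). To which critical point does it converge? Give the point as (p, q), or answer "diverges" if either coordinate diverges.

L is separable, so gradient descent decouples: p follows -∂L/∂p, q follows -∂L/∂q.
∂L/∂p = -4(p - 4)(p - 2)(p + 3); at p=3 this is 24, so p decreases.
∂L/∂q = 6(q - 4)(q - 1); at q=2 this is -12, so q increases.
p converges to its nearest critical value 2 (a local min of the p-part); q converges to 4. The iterate converges to (2, 4).

(2, 4)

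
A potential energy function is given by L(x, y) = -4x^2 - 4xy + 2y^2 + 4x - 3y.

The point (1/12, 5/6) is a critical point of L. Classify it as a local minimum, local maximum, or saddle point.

The Hessian of L is constant: H = [[-8, -4], [-4, 4]].
det(H) = (-8)·4 − (-4)² = -48.
Since det(H) < 0, H is indefinite and the critical point is a saddle point.

saddle point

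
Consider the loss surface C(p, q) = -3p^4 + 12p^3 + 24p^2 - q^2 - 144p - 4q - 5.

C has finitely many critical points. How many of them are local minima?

0

C separates as a function of p plus a function of q, so ∇C=0 decouples.
∂C/∂p = -12(p - 3)(p - 2)(p + 2) = 0 at p ∈ {-2, 2, 3}; ∂C/∂q = -2(q + 2) = 0 at q ∈ {-2}.
The Hessian is diagonal: diag(C_pp, C_qq). Second derivatives: C_pp(-2)=-240, C_pp(2)=48, C_pp(3)=-60; C_qq(-2)=-2.
Local minima occur where both diagonal entries positive: none. Count: 0.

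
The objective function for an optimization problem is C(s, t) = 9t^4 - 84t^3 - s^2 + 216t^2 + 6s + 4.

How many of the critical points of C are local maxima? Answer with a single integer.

C separates as a function of s plus a function of t, so ∇C=0 decouples.
∂C/∂s = -2(s - 3) = 0 at s ∈ {3}; ∂C/∂t = 36t(t - 4)(t - 3) = 0 at t ∈ {0, 3, 4}.
The Hessian is diagonal: diag(C_ss, C_tt). Second derivatives: C_ss(3)=-2; C_tt(0)=432, C_tt(3)=-108, C_tt(4)=144.
Local maxima occur where both diagonal entries negative: (3, 3). Count: 1.

1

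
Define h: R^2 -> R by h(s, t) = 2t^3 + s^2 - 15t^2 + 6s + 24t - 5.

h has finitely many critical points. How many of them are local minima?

1

h separates as a function of s plus a function of t, so ∇h=0 decouples.
∂h/∂s = 2(s + 3) = 0 at s ∈ {-3}; ∂h/∂t = 6(t - 4)(t - 1) = 0 at t ∈ {1, 4}.
The Hessian is diagonal: diag(h_ss, h_tt). Second derivatives: h_ss(-3)=2; h_tt(1)=-18, h_tt(4)=18.
Local minima occur where both diagonal entries positive: (-3, 4). Count: 1.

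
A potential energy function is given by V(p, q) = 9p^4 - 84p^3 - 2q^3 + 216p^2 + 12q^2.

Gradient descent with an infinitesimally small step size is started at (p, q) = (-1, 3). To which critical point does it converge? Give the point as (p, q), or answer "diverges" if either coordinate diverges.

V is separable, so gradient descent decouples: p follows -∂V/∂p, q follows -∂V/∂q.
∂V/∂p = 36p(p - 4)(p - 3); at p=-1 this is -720, so p increases.
∂V/∂q = -6q(q - 4); at q=3 this is 18, so q decreases.
p converges to its nearest critical value 0 (a local min of the p-part); q converges to 0. The iterate converges to (0, 0).

(0, 0)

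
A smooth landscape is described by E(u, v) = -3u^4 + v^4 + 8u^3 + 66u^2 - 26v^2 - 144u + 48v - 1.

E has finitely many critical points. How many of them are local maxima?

E separates as a function of u plus a function of v, so ∇E=0 decouples.
∂E/∂u = -12(u - 4)(u - 1)(u + 3) = 0 at u ∈ {-3, 1, 4}; ∂E/∂v = 4(v - 3)(v - 1)(v + 4) = 0 at v ∈ {-4, 1, 3}.
The Hessian is diagonal: diag(E_uu, E_vv). Second derivatives: E_uu(-3)=-336, E_uu(1)=144, E_uu(4)=-252; E_vv(-4)=140, E_vv(1)=-40, E_vv(3)=56.
Local maxima occur where both diagonal entries negative: (-3, 1), (4, 1). Count: 2.

2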